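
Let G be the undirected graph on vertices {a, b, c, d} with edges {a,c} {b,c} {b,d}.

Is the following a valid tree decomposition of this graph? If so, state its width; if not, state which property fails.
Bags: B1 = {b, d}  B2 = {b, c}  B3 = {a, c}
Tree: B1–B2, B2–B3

Vertex coverage: the bags together contain {a, b, c, d}, the full vertex set. Edge coverage: each edge of G has both endpoints in at least one bag. Running intersection: for every vertex, the bags containing it form a connected subtree. All three properties hold, so this is a valid tree decomposition of width max|bag| − 1 = 1, and hence tw(G) ≤ 1.

Yes; width 1.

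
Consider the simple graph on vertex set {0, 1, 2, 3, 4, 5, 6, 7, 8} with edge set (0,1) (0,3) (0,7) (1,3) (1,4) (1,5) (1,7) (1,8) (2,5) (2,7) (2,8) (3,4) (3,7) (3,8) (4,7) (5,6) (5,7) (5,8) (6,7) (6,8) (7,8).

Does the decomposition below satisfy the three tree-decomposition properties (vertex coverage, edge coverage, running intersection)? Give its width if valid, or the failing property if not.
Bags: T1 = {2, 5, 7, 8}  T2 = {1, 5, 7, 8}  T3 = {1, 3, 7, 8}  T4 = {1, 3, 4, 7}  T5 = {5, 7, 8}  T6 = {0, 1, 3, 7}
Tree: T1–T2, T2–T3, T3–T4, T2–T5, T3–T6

No — vertex 6 appears in no bag.

A tree decomposition must satisfy three properties: every vertex lies in some bag; for every edge, both endpoints lie together in some bag; and for every vertex, the bags containing it form a connected subtree. Here vertex 6 appears in no bag, so the decomposition is invalid.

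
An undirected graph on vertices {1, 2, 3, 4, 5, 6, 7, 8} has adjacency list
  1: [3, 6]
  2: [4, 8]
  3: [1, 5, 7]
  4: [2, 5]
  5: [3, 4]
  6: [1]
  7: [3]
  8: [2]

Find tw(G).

1

A width-1 tree decomposition is:
Bags: B1 = {3, 5}  B2 = {4, 5}  B3 = {2, 4}  B4 = {3, 7}  B5 = {1, 3}  B6 = {1, 6}  B7 = {2, 8}
Tree: B1–B2, B2–B3, B1–B4, B1–B5, B5–B6, B3–B7
Every bag has size at most 2, so the width is 2 − 1 = 1 and tw(G) ≤ 1. Any graph with an edge has treewidth ≥ 1, and G has the edge 3–5. Therefore the treewidth is 1.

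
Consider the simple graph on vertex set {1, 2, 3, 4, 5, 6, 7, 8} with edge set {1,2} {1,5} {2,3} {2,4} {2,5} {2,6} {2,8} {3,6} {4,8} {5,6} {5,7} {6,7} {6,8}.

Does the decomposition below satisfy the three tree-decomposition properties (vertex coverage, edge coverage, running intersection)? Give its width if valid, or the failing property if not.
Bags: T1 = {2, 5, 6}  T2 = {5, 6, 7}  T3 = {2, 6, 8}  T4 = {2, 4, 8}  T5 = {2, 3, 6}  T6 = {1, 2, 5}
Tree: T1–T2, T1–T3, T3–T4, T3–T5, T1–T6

Checking the three conditions: (i) the bags cover all of {1, 2, 3, 4, 5, 6, 7, 8}; (ii) for each edge, some bag contains both endpoints; (iii) the bags containing any fixed vertex form a subtree. All hold, so the decomposition is valid with width 3 − 1 = 2.

Yes; width 2.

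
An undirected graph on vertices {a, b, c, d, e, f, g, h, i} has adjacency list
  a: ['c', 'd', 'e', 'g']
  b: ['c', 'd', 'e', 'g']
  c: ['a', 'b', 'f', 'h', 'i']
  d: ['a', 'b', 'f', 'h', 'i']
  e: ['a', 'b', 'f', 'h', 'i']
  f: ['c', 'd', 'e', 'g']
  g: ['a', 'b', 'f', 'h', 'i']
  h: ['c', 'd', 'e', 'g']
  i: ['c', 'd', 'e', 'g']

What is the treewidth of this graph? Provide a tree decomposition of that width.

Each bag holds 5 vertices, so the decomposition has width 4, which upper-bounds the treewidth. For the lower bound: the 5 vertex sets {b,d}, {c,f}, {a,g}, {e}, {i} are disjoint, each induces a connected subgraph, and every pair is joined by at least one edge of G. Contracting each set to a single vertex therefore yields K_{5} as a minor, and since treewidth is minor-monotone, tw(G) ≥ tw(K_{5}) = 4. Combining the bounds, tw(G) = 4.

Treewidth 4.
One such decomposition:
Bags: B1 = {b, c, d, e, g}  B2 = {c, d, e, f, g}  B3 = {a, c, d, e, g}  B4 = {c, d, e, g, i}  B5 = {c, d, e, g, h}
Tree: B1–B2, B2–B3, B3–B4, B4–B5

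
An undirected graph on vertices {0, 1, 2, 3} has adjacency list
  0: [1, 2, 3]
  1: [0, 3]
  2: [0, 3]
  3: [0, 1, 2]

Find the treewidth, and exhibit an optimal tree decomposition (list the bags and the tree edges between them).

Every bag has size at most 3, so the width is 3 − 1 = 2 and tw(G) ≤ 2. For the lower bound, the 3 vertices {0, 1, 3} are pairwise adjacent, and any tree decomposition puts a clique entirely inside one bag — forcing width ≥ 2. The upper and lower bounds meet at 2, so that is the treewidth.

Treewidth 2.
One such decomposition:
Bags: B1 = {0, 2, 3}  B2 = {0, 1, 3}
Tree: B1–B2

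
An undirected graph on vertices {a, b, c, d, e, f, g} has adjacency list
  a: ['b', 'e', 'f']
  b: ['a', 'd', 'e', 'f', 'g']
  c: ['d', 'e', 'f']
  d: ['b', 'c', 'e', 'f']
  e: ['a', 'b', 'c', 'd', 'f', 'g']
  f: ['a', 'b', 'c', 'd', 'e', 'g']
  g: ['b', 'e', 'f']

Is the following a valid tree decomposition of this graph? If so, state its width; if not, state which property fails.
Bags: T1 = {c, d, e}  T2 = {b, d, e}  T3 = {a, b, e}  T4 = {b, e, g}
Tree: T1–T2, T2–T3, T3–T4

No — vertex f appears in no bag.

A tree decomposition must satisfy three properties: every vertex lies in some bag; for every edge, both endpoints lie together in some bag; and for every vertex, the bags containing it form a connected subtree. Here vertex f appears in no bag, so the decomposition is invalid.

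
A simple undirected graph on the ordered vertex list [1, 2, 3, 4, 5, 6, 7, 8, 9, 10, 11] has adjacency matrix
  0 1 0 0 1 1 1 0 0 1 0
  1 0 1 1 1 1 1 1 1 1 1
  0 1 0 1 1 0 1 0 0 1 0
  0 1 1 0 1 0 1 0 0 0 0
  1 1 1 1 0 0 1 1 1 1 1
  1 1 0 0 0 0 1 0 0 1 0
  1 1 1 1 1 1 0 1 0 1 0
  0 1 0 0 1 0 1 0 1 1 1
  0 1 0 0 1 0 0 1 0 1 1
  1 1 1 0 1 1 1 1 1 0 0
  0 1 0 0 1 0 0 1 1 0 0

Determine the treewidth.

4

A width-4 tree decomposition is:
Bags: B1 = {2, 3, 4, 5, 7}  B2 = {2, 3, 5, 7, 10}  B3 = {1, 2, 5, 7, 10}  B4 = {2, 5, 7, 8, 10}  B5 = {2, 5, 8, 9, 10}  B6 = {1, 2, 6, 7, 10}  B7 = {2, 5, 8, 9, 11}
Tree: B1–B2, B2–B3, B2–B4, B4–B5, B3–B6, B5–B7
The largest bag has 5 vertices, giving width 4; this decomposition certifies tw(G) ≤ 4. Conversely, {2, 5, 8, 9, 10} is a clique of size 5, and the vertices of any clique must share a bag in every tree decomposition; so some bag has ≥ 5 vertices and tw(G) ≥ 4. Combining the bounds, tw(G) = 4.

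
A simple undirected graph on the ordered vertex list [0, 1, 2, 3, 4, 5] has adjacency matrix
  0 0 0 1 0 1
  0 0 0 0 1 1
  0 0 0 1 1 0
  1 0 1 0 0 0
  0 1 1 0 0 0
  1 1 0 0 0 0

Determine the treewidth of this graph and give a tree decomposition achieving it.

Every bag has size at most 3, so the width is 3 − 1 = 2 and tw(G) ≤ 2. Since 1–4–2–3–0–5–1 is a cycle in G, G is not acyclic. Forests are exactly the graphs of treewidth ≤ 1, so tw(G) ≥ 2. Therefore the treewidth is 2.

Treewidth 2.
One such decomposition:
Bags: B1 = {1, 2, 4}  B2 = {1, 2, 3}  B3 = {0, 1, 3}  B4 = {0, 1, 5}
Tree: B1–B2, B2–B3, B3–B4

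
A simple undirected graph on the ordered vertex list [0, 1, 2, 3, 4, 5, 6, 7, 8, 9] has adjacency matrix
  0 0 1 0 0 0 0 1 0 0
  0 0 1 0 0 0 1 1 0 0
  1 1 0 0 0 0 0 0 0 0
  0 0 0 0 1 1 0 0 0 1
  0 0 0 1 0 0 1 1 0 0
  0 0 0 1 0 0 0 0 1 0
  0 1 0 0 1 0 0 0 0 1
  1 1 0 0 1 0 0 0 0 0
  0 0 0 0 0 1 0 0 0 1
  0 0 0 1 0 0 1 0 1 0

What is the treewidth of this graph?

2

A width-2 tree decomposition is:
Bags: B1 = {5, 8, 9}  B2 = {3, 5, 9}  B3 = {3, 6, 9}  B4 = {3, 4, 6}  B5 = {1, 4, 6}  B6 = {1, 4, 7}  B7 = {1, 2, 7}  B8 = {0, 2, 7}
Tree: B1–B2, B2–B3, B3–B4, B4–B5, B5–B6, B6–B7, B7–B8
Every bag has size at most 3, so the width is 3 − 1 = 2 and tw(G) ≤ 2. Since 8–5–3–9–8 is a cycle in G, G is not acyclic. Forests are exactly the graphs of treewidth ≤ 1, so tw(G) ≥ 2. The upper and lower bounds meet at 2, so that is the treewidth.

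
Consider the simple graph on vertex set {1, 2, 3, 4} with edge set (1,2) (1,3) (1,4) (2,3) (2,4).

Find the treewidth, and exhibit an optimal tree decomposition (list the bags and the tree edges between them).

Treewidth 2.
One optimal decomposition is:
Bags: B1 = {1, 2, 4}  B2 = {1, 2, 3}
Tree: B1–B2

Every bag has size at most 3, so the width is 3 − 1 = 2 and tw(G) ≤ 2. For the lower bound, the 3 vertices {1, 2, 3} are pairwise adjacent, and any tree decomposition puts a clique entirely inside one bag — forcing width ≥ 2. Hence tw(G) = 2 exactly.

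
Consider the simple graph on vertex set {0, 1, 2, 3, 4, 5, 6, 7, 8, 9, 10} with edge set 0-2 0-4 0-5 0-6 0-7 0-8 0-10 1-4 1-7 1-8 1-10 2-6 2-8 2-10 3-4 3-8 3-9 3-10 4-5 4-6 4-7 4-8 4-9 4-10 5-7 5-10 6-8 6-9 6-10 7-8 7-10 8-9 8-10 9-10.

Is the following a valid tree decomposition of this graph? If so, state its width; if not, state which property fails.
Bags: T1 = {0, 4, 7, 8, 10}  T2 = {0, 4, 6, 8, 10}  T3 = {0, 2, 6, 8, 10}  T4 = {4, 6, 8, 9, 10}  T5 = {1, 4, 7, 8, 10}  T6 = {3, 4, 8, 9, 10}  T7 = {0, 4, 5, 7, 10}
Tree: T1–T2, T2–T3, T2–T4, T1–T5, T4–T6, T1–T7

Vertex coverage: the bags together contain {0, 1, 2, 3, 4, 5, 6, 7, 8, 9, 10}, the full vertex set. Edge coverage: each edge of G has both endpoints in at least one bag. Running intersection: for every vertex, the bags containing it form a connected subtree. All three properties hold, so this is a valid tree decomposition of width max|bag| − 1 = 4, and hence tw(G) ≤ 4.

Yes; width 4.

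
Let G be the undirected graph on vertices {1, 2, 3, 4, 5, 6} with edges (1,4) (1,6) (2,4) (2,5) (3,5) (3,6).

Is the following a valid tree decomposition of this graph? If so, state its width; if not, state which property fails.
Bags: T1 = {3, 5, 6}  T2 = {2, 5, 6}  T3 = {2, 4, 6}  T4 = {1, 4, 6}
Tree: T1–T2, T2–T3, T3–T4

Yes; width 2.

Every vertex of G appears in some bag (union = {1, 2, 3, 4, 5, 6}); every edge is covered by a bag; and for each vertex v the set of bags containing v is connected in the bag tree. The decomposition is therefore valid. The largest bag has 3 vertices, so the width is 2.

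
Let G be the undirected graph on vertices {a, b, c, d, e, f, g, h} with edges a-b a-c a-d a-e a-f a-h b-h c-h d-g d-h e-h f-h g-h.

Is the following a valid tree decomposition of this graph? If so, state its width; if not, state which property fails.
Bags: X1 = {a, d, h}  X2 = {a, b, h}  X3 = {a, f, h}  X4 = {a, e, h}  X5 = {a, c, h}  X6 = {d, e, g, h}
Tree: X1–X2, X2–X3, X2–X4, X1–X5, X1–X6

No — bags containing vertex e are not connected in the tree.

A tree decomposition must satisfy three properties: every vertex lies in some bag; for every edge, both endpoints lie together in some bag; and for every vertex, the bags containing it form a connected subtree. Here bags containing vertex e are not connected in the tree, so the decomposition is invalid.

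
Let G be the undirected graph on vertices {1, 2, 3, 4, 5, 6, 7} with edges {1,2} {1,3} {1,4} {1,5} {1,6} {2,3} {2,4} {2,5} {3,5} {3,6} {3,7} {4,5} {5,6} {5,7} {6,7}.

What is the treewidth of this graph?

A width-3 tree decomposition is:
Bags: B1 = {1, 3, 5, 6}  B2 = {3, 5, 6, 7}  B3 = {1, 2, 3, 5}  B4 = {1, 2, 4, 5}
Tree: B1–B2, B1–B3, B3–B4
Each bag holds 4 vertices, so the decomposition has width 3, which upper-bounds the treewidth. For the lower bound, the 4 vertices {1, 2, 3, 5} are pairwise adjacent, and any tree decomposition puts a clique entirely inside one bag — forcing width ≥ 3. Combining the bounds, tw(G) = 3.

3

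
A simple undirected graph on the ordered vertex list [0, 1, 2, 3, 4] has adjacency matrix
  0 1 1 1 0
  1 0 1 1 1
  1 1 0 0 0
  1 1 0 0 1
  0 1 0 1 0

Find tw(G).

A width-2 tree decomposition is:
Bags: B1 = {0, 1, 3}  B2 = {0, 1, 2}  B3 = {1, 3, 4}
Tree: B1–B2, B1–B3
The largest bag has 3 vertices, giving width 2; this decomposition certifies tw(G) ≤ 2. For the lower bound, the 3 vertices {0, 1, 2} are pairwise adjacent, and any tree decomposition puts a clique entirely inside one bag — forcing width ≥ 2. Hence tw(G) = 2 exactly.

2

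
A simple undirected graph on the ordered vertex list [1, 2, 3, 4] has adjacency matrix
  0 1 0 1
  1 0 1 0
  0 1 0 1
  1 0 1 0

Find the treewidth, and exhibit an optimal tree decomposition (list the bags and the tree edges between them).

Each bag holds 3 vertices, so the decomposition has width 2, which upper-bounds the treewidth. Since 1–2–3–4–1 is a cycle in G, G is not acyclic. Forests are exactly the graphs of treewidth ≤ 1, so tw(G) ≥ 2. Combining the bounds, tw(G) = 2.

Treewidth 2.
One such decomposition:
Bags: B1 = {1, 2, 3}  B2 = {1, 3, 4}
Tree: B1–B2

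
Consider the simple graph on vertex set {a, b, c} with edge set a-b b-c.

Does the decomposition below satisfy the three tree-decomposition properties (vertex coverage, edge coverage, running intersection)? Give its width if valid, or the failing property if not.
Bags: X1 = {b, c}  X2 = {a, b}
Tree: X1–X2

Checking the three conditions: (i) the bags cover all of {a, b, c}; (ii) for each edge, some bag contains both endpoints; (iii) the bags containing any fixed vertex form a subtree. All hold, so the decomposition is valid with width 2 − 1 = 1.

Yes; width 1.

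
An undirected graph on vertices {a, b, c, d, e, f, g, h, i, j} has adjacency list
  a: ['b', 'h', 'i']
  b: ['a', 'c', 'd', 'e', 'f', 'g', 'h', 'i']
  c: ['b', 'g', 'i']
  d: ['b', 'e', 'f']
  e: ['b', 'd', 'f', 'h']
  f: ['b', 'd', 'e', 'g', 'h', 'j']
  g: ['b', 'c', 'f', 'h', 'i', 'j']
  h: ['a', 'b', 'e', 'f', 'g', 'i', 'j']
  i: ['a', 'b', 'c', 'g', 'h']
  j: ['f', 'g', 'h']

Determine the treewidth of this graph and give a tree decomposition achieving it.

Treewidth 3.
One such decomposition:
Bags: B1 = {f, g, h, j}  B2 = {b, f, g, h}  B3 = {b, g, h, i}  B4 = {b, e, f, h}  B5 = {a, b, h, i}  B6 = {b, c, g, i}  B7 = {b, d, e, f}
Tree: B1–B2, B2–B3, B2–B4, B3–B5, B3–B6, B4–B7

Each bag holds 4 vertices, so the decomposition has width 3, which upper-bounds the treewidth. On the other hand G contains the 4-clique {f, g, h, j}. A clique must lie in a single bag of any decomposition, so no decomposition can have width below 3. Combining the bounds, tw(G) = 3.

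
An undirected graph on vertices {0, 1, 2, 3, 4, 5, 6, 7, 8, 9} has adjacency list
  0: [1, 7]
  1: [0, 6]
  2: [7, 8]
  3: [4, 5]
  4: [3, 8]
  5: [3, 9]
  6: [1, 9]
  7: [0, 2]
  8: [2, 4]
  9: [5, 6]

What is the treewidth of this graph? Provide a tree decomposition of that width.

Treewidth 2.
One optimal decomposition is:
Bags: B1 = {1, 6, 9}  B2 = {1, 5, 9}  B3 = {1, 3, 5}  B4 = {1, 3, 4}  B5 = {1, 4, 8}  B6 = {1, 2, 8}  B7 = {1, 2, 7}  B8 = {0, 1, 7}
Tree: B1–B2, B2–B3, B3–B4, B4–B5, B5–B6, B6–B7, B7–B8

The largest bag has 3 vertices, giving width 2; this decomposition certifies tw(G) ≤ 2. Since 1–6–9–5–3–4–8–2–7–0–1 is a cycle in G, G is not acyclic. Forests are exactly the graphs of treewidth ≤ 1, so tw(G) ≥ 2. Combining the bounds, tw(G) = 2.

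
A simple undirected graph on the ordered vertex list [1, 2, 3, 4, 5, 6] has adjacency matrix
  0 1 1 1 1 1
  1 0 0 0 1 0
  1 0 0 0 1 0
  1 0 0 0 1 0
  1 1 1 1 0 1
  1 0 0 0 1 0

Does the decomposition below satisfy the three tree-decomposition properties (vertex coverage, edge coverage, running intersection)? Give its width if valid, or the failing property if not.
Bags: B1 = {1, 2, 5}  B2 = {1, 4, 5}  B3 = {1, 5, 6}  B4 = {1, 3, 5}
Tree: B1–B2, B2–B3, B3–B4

Checking the three conditions: (i) the bags cover all of {1, 2, 3, 4, 5, 6}; (ii) for each edge, some bag contains both endpoints; (iii) the bags containing any fixed vertex form a subtree. All hold, so the decomposition is valid with width 3 − 1 = 2.

Yes; width 2.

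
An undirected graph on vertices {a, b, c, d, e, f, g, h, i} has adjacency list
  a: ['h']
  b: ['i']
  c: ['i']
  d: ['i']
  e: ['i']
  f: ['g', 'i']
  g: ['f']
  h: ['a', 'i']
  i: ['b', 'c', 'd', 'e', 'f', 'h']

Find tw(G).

A width-1 tree decomposition is:
Bags: B1 = {h, i}  B2 = {d, i}  B3 = {c, i}  B4 = {f, i}  B5 = {b, i}  B6 = {a, h}  B7 = {e, i}  B8 = {f, g}
Tree: B1–B2, B1–B3, B3–B4, B2–B5, B1–B6, B4–B7, B4–B8
The largest bag has 2 vertices, giving width 1; this decomposition certifies tw(G) ≤ 1. G has an edge, so its treewidth is at least 1. Therefore the treewidth is 1.

1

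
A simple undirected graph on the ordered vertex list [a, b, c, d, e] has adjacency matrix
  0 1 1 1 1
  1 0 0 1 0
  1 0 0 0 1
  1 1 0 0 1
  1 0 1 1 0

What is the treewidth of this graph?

A width-2 tree decomposition is:
Bags: B1 = {a, d, e}  B2 = {a, c, e}  B3 = {a, b, d}
Tree: B1–B2, B1–B3
Every bag has size at most 3, so the width is 3 − 1 = 2 and tw(G) ≤ 2. On the other hand G contains the 3-clique {a, d, e}. A clique must lie in a single bag of any decomposition, so no decomposition can have width below 2. Combining the bounds, tw(G) = 2.

2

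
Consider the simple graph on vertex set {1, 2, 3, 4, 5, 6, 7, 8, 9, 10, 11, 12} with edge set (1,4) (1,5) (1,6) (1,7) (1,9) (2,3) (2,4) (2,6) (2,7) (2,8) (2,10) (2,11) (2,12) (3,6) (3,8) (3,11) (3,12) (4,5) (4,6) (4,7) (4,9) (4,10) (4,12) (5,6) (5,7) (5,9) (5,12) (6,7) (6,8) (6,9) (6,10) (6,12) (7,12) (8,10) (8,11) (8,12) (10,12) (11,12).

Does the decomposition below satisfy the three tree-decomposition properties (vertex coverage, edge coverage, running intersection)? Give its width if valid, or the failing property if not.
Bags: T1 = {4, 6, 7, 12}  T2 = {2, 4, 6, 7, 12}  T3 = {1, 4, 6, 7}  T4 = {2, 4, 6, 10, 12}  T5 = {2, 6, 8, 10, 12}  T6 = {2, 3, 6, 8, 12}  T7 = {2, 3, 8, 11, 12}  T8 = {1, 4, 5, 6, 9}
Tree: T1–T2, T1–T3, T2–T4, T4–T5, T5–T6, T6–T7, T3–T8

A tree decomposition must satisfy three properties: every vertex lies in some bag; for every edge, both endpoints lie together in some bag; and for every vertex, the bags containing it form a connected subtree. Here edge (12,5) lies in no bag, so the decomposition is invalid.

No — edge (12,5) lies in no bag.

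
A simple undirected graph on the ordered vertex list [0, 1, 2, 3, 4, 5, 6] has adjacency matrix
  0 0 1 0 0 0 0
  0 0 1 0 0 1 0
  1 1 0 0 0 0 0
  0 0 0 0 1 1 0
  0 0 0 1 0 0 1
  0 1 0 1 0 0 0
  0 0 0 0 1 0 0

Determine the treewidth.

A width-1 tree decomposition is:
Bags: B1 = {0, 2}  B2 = {1, 2}  B3 = {1, 5}  B4 = {3, 5}  B5 = {3, 4}  B6 = {4, 6}
Tree: B1–B2, B2–B3, B3–B4, B4–B5, B5–B6
The largest bag has 2 vertices, giving width 1; this decomposition certifies tw(G) ≤ 1. Any graph with an edge has treewidth ≥ 1, and G has the edge 0–2. Combining the bounds, tw(G) = 1.

1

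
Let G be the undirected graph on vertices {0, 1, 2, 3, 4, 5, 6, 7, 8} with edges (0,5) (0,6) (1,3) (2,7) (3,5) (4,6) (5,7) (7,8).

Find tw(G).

A width-1 tree decomposition is:
Bags: B1 = {0, 5}  B2 = {5, 7}  B3 = {0, 6}  B4 = {2, 7}  B5 = {7, 8}  B6 = {3, 5}  B7 = {4, 6}  B8 = {1, 3}
Tree: B1–B2, B1–B3, B2–B4, B2–B5, B1–B6, B3–B7, B6–B8
Each bag holds 2 vertices, so the decomposition has width 1, which upper-bounds the treewidth. Any graph with an edge has treewidth ≥ 1, and G has the edge 0–5. Combining the bounds, tw(G) = 1.

1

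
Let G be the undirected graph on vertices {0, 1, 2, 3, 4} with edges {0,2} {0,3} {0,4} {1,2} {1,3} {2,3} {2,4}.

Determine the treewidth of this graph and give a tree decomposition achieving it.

Every bag has size at most 3, so the width is 3 − 1 = 2 and tw(G) ≤ 2. On the other hand G contains the 3-clique {0, 2, 3}. A clique must lie in a single bag of any decomposition, so no decomposition can have width below 2. The upper and lower bounds meet at 2, so that is the treewidth.

Treewidth 2.
Bags: B1 = {1, 2, 3}  B2 = {0, 2, 3}  B3 = {0, 2, 4}
Tree: B1–B2, B2–B3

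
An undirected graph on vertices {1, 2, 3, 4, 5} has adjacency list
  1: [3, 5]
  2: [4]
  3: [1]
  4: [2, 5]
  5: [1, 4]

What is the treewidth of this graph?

1

A width-1 tree decomposition is:
Bags: B1 = {2, 4}  B2 = {4, 5}  B3 = {1, 5}  B4 = {1, 3}
Tree: B1–B2, B2–B3, B3–B4
The largest bag has 2 vertices, giving width 1; this decomposition certifies tw(G) ≤ 1. Since G has at least one edge (e.g. 2–4), it is not an edgeless graph, so tw(G) ≥ 1. Combining the bounds, tw(G) = 1.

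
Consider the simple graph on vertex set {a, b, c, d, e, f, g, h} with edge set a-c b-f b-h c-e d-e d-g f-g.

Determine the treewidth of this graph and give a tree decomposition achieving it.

Each bag holds 2 vertices, so the decomposition has width 1, which upper-bounds the treewidth. Any graph with an edge has treewidth ≥ 1, and G has the edge h–b. Hence tw(G) = 1 exactly.

Treewidth 1.
One such decomposition:
Bags: B1 = {b, h}  B2 = {b, f}  B3 = {f, g}  B4 = {d, g}  B5 = {d, e}  B6 = {c, e}  B7 = {a, c}
Tree: B1–B2, B2–B3, B3–B4, B4–B5, B5–B6, B6–B7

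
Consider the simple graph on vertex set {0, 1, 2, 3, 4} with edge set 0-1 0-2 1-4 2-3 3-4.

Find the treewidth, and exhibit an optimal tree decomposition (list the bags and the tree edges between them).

Every bag has size at most 3, so the width is 3 − 1 = 2 and tw(G) ≤ 2. For the lower bound, G contains the cycle 0–2–3–4–1–0, so G is not a forest; only forests have treewidth ≤ 1, hence tw(G) ≥ 2. Combining the bounds, tw(G) = 2.

Treewidth 2.
Bags: B1 = {0, 2, 3}  B2 = {0, 3, 4}  B3 = {0, 1, 4}
Tree: B1–B2, B2–B3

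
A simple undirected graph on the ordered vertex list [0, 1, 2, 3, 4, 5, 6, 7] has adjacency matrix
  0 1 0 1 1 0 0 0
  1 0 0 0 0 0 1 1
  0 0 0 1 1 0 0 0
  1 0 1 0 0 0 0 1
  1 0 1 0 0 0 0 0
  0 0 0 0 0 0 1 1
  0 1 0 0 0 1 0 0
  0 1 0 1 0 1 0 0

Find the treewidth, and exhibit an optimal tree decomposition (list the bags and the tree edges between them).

Treewidth 2.
Bags: B1 = {5, 6, 7}  B2 = {1, 6, 7}  B3 = {1, 3, 7}  B4 = {0, 1, 3}  B5 = {0, 2, 3}  B6 = {0, 2, 4}
Tree: B1–B2, B2–B3, B3–B4, B4–B5, B5–B6

The largest bag has 3 vertices, giving width 2; this decomposition certifies tw(G) ≤ 2. The edges 5–6–1–7–5 form a cycle, so G is not a tree and its treewidth is at least 2. Combining the bounds, tw(G) = 2.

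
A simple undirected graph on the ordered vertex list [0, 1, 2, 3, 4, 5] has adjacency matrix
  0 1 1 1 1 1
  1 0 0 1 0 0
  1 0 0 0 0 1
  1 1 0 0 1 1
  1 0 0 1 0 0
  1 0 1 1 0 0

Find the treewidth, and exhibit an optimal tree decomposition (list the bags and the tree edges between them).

Treewidth 2.
One such decomposition:
Bags: B1 = {0, 1, 3}  B2 = {0, 3, 4}  B3 = {0, 3, 5}  B4 = {0, 2, 5}
Tree: B1–B2, B1–B3, B3–B4

Each bag holds 3 vertices, so the decomposition has width 2, which upper-bounds the treewidth. For the lower bound, the 3 vertices {0, 2, 5} are pairwise adjacent, and any tree decomposition puts a clique entirely inside one bag — forcing width ≥ 2. The upper and lower bounds meet at 2, so that is the treewidth.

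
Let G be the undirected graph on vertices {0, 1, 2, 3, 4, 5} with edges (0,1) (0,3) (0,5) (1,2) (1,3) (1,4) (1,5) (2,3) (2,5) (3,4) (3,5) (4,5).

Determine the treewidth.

A width-3 tree decomposition is:
Bags: B1 = {0, 1, 3, 5}  B2 = {1, 3, 4, 5}  B3 = {1, 2, 3, 5}
Tree: B1–B2, B1–B3
The largest bag has 4 vertices, giving width 3; this decomposition certifies tw(G) ≤ 3. On the other hand G contains the 4-clique {0, 1, 3, 5}. A clique must lie in a single bag of any decomposition, so no decomposition can have width below 3. Hence tw(G) = 3 exactly.

3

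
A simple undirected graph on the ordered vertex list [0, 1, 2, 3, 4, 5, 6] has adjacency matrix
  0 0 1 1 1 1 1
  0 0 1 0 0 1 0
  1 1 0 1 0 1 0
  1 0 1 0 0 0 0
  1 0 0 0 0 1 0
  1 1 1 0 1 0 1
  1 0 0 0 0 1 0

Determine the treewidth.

2

A width-2 tree decomposition is:
Bags: B1 = {0, 5, 6}  B2 = {0, 2, 5}  B3 = {0, 2, 3}  B4 = {1, 2, 5}  B5 = {0, 4, 5}
Tree: B1–B2, B2–B3, B2–B4, B1–B5
Each bag holds 3 vertices, so the decomposition has width 2, which upper-bounds the treewidth. Conversely, {0, 2, 3} is a clique of size 3, and the vertices of any clique must share a bag in every tree decomposition; so some bag has ≥ 3 vertices and tw(G) ≥ 2. Hence tw(G) = 2 exactly.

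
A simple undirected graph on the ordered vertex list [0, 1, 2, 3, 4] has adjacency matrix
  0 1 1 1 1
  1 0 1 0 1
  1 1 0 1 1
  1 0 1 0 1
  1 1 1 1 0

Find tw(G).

A width-3 tree decomposition is:
Bags: B1 = {0, 2, 3, 4}  B2 = {0, 1, 2, 4}
Tree: B1–B2
Every bag has size at most 4, so the width is 4 − 1 = 3 and tw(G) ≤ 3. Conversely, {0, 1, 2, 4} is a clique of size 4, and the vertices of any clique must share a bag in every tree decomposition; so some bag has ≥ 4 vertices and tw(G) ≥ 3. Therefore the treewidth is 3.

3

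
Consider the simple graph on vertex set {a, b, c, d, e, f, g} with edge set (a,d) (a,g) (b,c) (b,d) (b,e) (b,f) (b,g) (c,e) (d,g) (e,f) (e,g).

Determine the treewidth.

A width-2 tree decomposition is:
Bags: B1 = {b, d, g}  B2 = {b, e, g}  B3 = {b, c, e}  B4 = {b, e, f}  B5 = {a, d, g}
Tree: B1–B2, B2–B3, B2–B4, B1–B5
The largest bag has 3 vertices, giving width 2; this decomposition certifies tw(G) ≤ 2. Conversely, {a, d, g} is a clique of size 3, and the vertices of any clique must share a bag in every tree decomposition; so some bag has ≥ 3 vertices and tw(G) ≥ 2. The upper and lower bounds meet at 2, so that is the treewidth.

2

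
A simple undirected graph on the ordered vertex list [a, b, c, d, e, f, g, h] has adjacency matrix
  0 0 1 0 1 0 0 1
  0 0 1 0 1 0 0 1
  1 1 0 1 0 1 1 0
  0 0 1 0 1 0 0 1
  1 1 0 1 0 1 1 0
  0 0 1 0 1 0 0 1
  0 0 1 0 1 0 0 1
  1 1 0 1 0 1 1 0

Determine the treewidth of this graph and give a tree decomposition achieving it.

Treewidth 3.
One such decomposition:
Bags: B1 = {a, c, e, h}  B2 = {c, e, f, h}  B3 = {c, d, e, h}  B4 = {b, c, e, h}  B5 = {c, e, g, h}
Tree: B1–B2, B2–B3, B3–B4, B4–B5

Every bag has size at most 4, so the width is 4 − 1 = 3 and tw(G) ≤ 3. For the lower bound: the 4 vertex sets {a,c}, {f,h}, {e}, {d} are disjoint, each induces a connected subgraph, and every pair is joined by at least one edge of G. Contracting each set to a single vertex therefore yields K_{4} as a minor, and since treewidth is minor-monotone, tw(G) ≥ tw(K_{4}) = 3. The upper and lower bounds meet at 3, so that is the treewidth.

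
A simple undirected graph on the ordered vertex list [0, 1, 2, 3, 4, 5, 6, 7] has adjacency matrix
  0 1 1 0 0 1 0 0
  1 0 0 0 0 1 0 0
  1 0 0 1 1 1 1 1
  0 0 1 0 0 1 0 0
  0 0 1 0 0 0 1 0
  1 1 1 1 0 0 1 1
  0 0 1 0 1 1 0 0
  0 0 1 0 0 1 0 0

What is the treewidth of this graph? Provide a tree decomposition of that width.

Each bag holds 3 vertices, so the decomposition has width 2, which upper-bounds the treewidth. For the lower bound, the 3 vertices {0, 1, 5} are pairwise adjacent, and any tree decomposition puts a clique entirely inside one bag — forcing width ≥ 2. The upper and lower bounds meet at 2, so that is the treewidth.

Treewidth 2.
Bags: B1 = {2, 5, 6}  B2 = {2, 3, 5}  B3 = {2, 5, 7}  B4 = {0, 2, 5}  B5 = {2, 4, 6}  B6 = {0, 1, 5}
Tree: B1–B2, B2–B3, B3–B4, B1–B5, B4–B6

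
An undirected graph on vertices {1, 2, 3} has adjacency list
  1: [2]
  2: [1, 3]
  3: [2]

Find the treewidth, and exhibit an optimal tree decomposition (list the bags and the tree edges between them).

Every bag has size at most 2, so the width is 2 − 1 = 1 and tw(G) ≤ 1. Any graph with an edge has treewidth ≥ 1, and G has the edge 3–2. The upper and lower bounds meet at 1, so that is the treewidth.

Treewidth 1.
One such decomposition:
Bags: B1 = {2, 3}  B2 = {1, 2}
Tree: B1–B2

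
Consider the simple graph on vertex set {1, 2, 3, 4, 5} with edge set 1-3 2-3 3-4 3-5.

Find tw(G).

1

A width-1 tree decomposition is:
Bags: B1 = {3, 5}  B2 = {1, 3}  B3 = {3, 4}  B4 = {2, 3}
Tree: B1–B2, B1–B3, B3–B4
The largest bag has 2 vertices, giving width 1; this decomposition certifies tw(G) ≤ 1. Since G has at least one edge (e.g. 5–3), it is not an edgeless graph, so tw(G) ≥ 1. Hence tw(G) = 1 exactly.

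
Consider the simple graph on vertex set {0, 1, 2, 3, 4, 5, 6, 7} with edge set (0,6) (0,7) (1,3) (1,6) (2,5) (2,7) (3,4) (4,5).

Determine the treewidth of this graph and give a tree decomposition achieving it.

Each bag holds 3 vertices, so the decomposition has width 2, which upper-bounds the treewidth. For the lower bound, G contains the cycle 1–6–0–7–2–5–4–3–1, so G is not a forest; only forests have treewidth ≤ 1, hence tw(G) ≥ 2. Hence tw(G) = 2 exactly.

Treewidth 2.
One optimal decomposition is:
Bags: B1 = {0, 1, 6}  B2 = {0, 1, 7}  B3 = {1, 2, 7}  B4 = {1, 2, 5}  B5 = {1, 4, 5}  B6 = {1, 3, 4}
Tree: B1–B2, B2–B3, B3–B4, B4–B5, B5–B6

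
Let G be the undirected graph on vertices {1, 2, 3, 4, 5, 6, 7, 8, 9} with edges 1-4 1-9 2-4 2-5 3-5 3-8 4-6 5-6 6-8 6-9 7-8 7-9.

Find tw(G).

A width-3 tree decomposition is:
Bags: B1 = {1, 2, 4, 9}  B2 = {2, 4, 6, 9}  B3 = {2, 5, 6, 9}  B4 = {5, 6, 7, 9}  B5 = {5, 6, 7, 8}  B6 = {3, 5, 7, 8}
Tree: B1–B2, B2–B3, B3–B4, B4–B5, B5–B6
Every bag has size at most 4, so the width is 4 − 1 = 3 and tw(G) ≤ 3. For the lower bound: the 4 vertex sets {1,2,4}, {9}, {6}, {3,5,7,8} are disjoint, each induces a connected subgraph, and every pair is joined by at least one edge of G. Contracting each set to a single vertex therefore yields K_{4} as a minor, and since treewidth is minor-monotone, tw(G) ≥ tw(K_{4}) = 3. The upper and lower bounds meet at 3, so that is the treewidth.

3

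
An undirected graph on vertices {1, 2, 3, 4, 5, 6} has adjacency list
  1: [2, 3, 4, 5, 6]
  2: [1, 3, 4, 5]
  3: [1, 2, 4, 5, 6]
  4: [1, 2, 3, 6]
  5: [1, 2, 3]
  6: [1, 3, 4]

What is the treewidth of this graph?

A width-3 tree decomposition is:
Bags: B1 = {1, 3, 4, 6}  B2 = {1, 2, 3, 4}  B3 = {1, 2, 3, 5}
Tree: B1–B2, B2–B3
The largest bag has 4 vertices, giving width 3; this decomposition certifies tw(G) ≤ 3. Conversely, {1, 2, 3, 4} is a clique of size 4, and the vertices of any clique must share a bag in every tree decomposition; so some bag has ≥ 4 vertices and tw(G) ≥ 3. Combining the bounds, tw(G) = 3.

3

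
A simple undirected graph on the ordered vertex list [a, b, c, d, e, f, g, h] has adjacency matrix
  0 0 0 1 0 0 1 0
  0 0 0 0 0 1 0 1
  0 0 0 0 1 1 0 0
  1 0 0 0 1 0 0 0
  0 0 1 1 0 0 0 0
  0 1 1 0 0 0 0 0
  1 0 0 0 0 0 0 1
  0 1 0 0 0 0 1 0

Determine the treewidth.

2

A width-2 tree decomposition is:
Bags: B1 = {c, d, e}  B2 = {a, c, d}  B3 = {a, c, g}  B4 = {c, g, h}  B5 = {b, c, h}  B6 = {b, c, f}
Tree: B1–B2, B2–B3, B3–B4, B4–B5, B5–B6
The largest bag has 3 vertices, giving width 2; this decomposition certifies tw(G) ≤ 2. The edges c–e–d–a–g–h–b–f–c form a cycle, so G is not a tree and its treewidth is at least 2. Combining the bounds, tw(G) = 2.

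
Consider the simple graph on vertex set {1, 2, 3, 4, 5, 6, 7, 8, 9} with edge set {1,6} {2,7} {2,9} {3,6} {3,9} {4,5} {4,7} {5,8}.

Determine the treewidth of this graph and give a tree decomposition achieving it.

Each bag holds 2 vertices, so the decomposition has width 1, which upper-bounds the treewidth. Since G has at least one edge (e.g. 8–5), it is not an edgeless graph, so tw(G) ≥ 1. Therefore the treewidth is 1.

Treewidth 1.
One optimal decomposition is:
Bags: B1 = {5, 8}  B2 = {4, 5}  B3 = {4, 7}  B4 = {2, 7}  B5 = {2, 9}  B6 = {3, 9}  B7 = {3, 6}  B8 = {1, 6}
Tree: B1–B2, B2–B3, B3–B4, B4–B5, B5–B6, B6–B7, B7–B8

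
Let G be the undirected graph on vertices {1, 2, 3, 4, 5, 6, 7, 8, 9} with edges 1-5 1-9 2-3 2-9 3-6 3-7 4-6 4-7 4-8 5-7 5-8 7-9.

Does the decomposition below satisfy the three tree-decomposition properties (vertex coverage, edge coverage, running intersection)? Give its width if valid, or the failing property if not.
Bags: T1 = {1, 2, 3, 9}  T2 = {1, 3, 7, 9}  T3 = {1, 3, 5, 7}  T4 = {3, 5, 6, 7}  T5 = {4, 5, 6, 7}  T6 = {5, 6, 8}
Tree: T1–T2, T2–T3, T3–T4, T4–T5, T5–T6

No — edge (4,8) lies in no bag.

A tree decomposition must satisfy three properties: every vertex lies in some bag; for every edge, both endpoints lie together in some bag; and for every vertex, the bags containing it form a connected subtree. Here edge (4,8) lies in no bag, so the decomposition is invalid.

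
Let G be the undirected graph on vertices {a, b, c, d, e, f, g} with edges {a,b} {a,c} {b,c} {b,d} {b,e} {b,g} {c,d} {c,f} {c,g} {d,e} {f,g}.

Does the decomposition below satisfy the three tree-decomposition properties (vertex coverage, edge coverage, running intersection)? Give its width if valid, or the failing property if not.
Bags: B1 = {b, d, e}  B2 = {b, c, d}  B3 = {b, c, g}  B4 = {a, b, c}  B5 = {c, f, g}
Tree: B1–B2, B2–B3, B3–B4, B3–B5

Every vertex of G appears in some bag (union = {a, b, c, d, e, f, g}); every edge is covered by a bag; and for each vertex v the set of bags containing v is connected in the bag tree. The decomposition is therefore valid. The largest bag has 3 vertices, so the width is 2.

Yes; width 2.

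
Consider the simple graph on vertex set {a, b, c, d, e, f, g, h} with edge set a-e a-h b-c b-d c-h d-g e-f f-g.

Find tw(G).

2

A width-2 tree decomposition is:
Bags: B1 = {a, e, f}  B2 = {a, f, g}  B3 = {a, d, g}  B4 = {a, b, d}  B5 = {a, b, c}  B6 = {a, c, h}
Tree: B1–B2, B2–B3, B3–B4, B4–B5, B5–B6
The largest bag has 3 vertices, giving width 2; this decomposition certifies tw(G) ≤ 2. Since a–e–f–g–d–b–c–h–a is a cycle in G, G is not acyclic. Forests are exactly the graphs of treewidth ≤ 1, so tw(G) ≥ 2. Therefore the treewidth is 2.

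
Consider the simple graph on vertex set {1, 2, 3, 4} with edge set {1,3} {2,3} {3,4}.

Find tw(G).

1

A width-1 tree decomposition is:
Bags: B1 = {3, 4}  B2 = {2, 3}  B3 = {1, 3}
Tree: B1–B2, B2–B3
Every bag has size at most 2, so the width is 2 − 1 = 1 and tw(G) ≤ 1. Any graph with an edge has treewidth ≥ 1, and G has the edge 3–4. The upper and lower bounds meet at 1, so that is the treewidth.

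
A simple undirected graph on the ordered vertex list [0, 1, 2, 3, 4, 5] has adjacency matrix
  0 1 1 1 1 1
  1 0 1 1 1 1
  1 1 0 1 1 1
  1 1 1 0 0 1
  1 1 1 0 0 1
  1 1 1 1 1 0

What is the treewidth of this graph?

4

A width-4 tree decomposition is:
Bags: B1 = {0, 1, 2, 4, 5}  B2 = {0, 1, 2, 3, 5}
Tree: B1–B2
The largest bag has 5 vertices, giving width 4; this decomposition certifies tw(G) ≤ 4. For the lower bound, the 5 vertices {0, 1, 2, 3, 5} are pairwise adjacent, and any tree decomposition puts a clique entirely inside one bag — forcing width ≥ 4. Therefore the treewidth is 4.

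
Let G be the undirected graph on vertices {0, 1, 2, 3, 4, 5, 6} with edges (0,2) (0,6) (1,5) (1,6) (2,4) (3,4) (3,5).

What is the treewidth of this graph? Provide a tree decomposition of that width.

Treewidth 2.
One optimal decomposition is:
Bags: B1 = {3, 4, 5}  B2 = {2, 4, 5}  B3 = {0, 2, 5}  B4 = {0, 5, 6}  B5 = {1, 5, 6}
Tree: B1–B2, B2–B3, B3–B4, B4–B5

Every bag has size at most 3, so the width is 3 − 1 = 2 and tw(G) ≤ 2. For the lower bound, G contains the cycle 5–3–4–2–0–6–1–5, so G is not a forest; only forests have treewidth ≤ 1, hence tw(G) ≥ 2. Hence tw(G) = 2 exactly.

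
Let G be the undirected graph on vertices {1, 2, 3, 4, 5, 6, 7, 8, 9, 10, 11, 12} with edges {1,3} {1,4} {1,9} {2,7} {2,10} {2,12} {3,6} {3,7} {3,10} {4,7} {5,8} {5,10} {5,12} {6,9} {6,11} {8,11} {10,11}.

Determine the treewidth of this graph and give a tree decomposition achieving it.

Treewidth 3.
One optimal decomposition is:
Bags: B1 = {2, 5, 8, 12}  B2 = {2, 5, 8, 10}  B3 = {2, 8, 10, 11}  B4 = {2, 7, 10, 11}  B5 = {3, 7, 10, 11}  B6 = {3, 6, 7, 11}  B7 = {3, 4, 6, 7}  B8 = {1, 3, 4, 6}  B9 = {1, 4, 6, 9}
Tree: B1–B2, B2–B3, B3–B4, B4–B5, B5–B6, B6–B7, B7–B8, B8–B9

The largest bag has 4 vertices, giving width 3; this decomposition certifies tw(G) ≤ 3. For the lower bound: the 4 vertex sets {5,8,12}, {2}, {10}, {3,6,7,11} are disjoint, each induces a connected subgraph, and every pair is joined by at least one edge of G. Contracting each set to a single vertex therefore yields K_{4} as a minor, and since treewidth is minor-monotone, tw(G) ≥ tw(K_{4}) = 3. Combining the bounds, tw(G) = 3.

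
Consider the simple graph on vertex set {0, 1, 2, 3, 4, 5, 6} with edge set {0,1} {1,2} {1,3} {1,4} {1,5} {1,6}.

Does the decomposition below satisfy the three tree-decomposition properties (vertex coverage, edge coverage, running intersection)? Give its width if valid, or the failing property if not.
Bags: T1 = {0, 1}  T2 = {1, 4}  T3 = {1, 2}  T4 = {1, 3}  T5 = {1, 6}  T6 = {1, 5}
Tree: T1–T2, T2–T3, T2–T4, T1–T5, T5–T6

Vertex coverage: the bags together contain {0, 1, 2, 3, 4, 5, 6}, the full vertex set. Edge coverage: each edge of G has both endpoints in at least one bag. Running intersection: for every vertex, the bags containing it form a connected subtree. All three properties hold, so this is a valid tree decomposition of width max|bag| − 1 = 1, and hence tw(G) ≤ 1.

Yes; width 1.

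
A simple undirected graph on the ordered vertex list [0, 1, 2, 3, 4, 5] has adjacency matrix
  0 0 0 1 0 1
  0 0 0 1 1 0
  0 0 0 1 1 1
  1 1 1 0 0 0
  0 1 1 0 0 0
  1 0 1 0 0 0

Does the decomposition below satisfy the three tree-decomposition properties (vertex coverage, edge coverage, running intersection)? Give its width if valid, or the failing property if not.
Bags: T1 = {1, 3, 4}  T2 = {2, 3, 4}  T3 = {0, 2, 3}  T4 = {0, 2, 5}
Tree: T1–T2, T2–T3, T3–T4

Yes; width 2.

Every vertex of G appears in some bag (union = {0, 1, 2, 3, 4, 5}); every edge is covered by a bag; and for each vertex v the set of bags containing v is connected in the bag tree. The decomposition is therefore valid. The largest bag has 3 vertices, so the width is 2.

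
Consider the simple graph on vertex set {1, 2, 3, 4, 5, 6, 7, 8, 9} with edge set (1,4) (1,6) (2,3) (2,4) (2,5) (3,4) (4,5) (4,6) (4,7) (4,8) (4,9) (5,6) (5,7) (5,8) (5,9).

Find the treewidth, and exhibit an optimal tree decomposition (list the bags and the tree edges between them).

Treewidth 2.
Bags: B1 = {2, 3, 4}  B2 = {2, 4, 5}  B3 = {4, 5, 7}  B4 = {4, 5, 6}  B5 = {4, 5, 9}  B6 = {1, 4, 6}  B7 = {4, 5, 8}
Tree: B1–B2, B2–B3, B2–B4, B4–B5, B4–B6, B5–B7

Each bag holds 3 vertices, so the decomposition has width 2, which upper-bounds the treewidth. Conversely, {1, 4, 6} is a clique of size 3, and the vertices of any clique must share a bag in every tree decomposition; so some bag has ≥ 3 vertices and tw(G) ≥ 2. Combining the bounds, tw(G) = 2.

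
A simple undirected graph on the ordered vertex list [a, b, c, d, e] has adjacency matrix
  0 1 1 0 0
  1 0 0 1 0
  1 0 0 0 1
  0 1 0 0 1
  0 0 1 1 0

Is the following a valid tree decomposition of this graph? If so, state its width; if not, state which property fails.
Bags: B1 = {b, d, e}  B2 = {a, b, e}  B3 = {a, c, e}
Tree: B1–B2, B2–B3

Vertex coverage: the bags together contain {a, b, c, d, e}, the full vertex set. Edge coverage: each edge of G has both endpoints in at least one bag. Running intersection: for every vertex, the bags containing it form a connected subtree. All three properties hold, so this is a valid tree decomposition of width max|bag| − 1 = 2, and hence tw(G) ≤ 2.

Yes; width 2.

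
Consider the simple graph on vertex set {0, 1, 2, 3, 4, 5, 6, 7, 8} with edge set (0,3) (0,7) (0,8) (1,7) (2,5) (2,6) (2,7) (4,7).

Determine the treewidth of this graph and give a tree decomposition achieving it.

Each bag holds 2 vertices, so the decomposition has width 1, which upper-bounds the treewidth. Any graph with an edge has treewidth ≥ 1, and G has the edge 7–2. Hence tw(G) = 1 exactly.

Treewidth 1.
One such decomposition:
Bags: B1 = {2, 7}  B2 = {0, 7}  B3 = {1, 7}  B4 = {2, 5}  B5 = {4, 7}  B6 = {0, 8}  B7 = {2, 6}  B8 = {0, 3}
Tree: B1–B2, B2–B3, B1–B4, B1–B5, B2–B6, B4–B7, B6–B8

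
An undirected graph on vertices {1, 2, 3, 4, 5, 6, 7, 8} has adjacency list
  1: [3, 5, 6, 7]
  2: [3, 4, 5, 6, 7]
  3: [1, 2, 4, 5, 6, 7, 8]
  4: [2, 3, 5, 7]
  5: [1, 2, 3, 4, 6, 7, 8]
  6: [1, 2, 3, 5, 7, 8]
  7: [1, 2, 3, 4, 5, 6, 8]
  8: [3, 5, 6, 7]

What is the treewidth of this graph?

A width-4 tree decomposition is:
Bags: B1 = {1, 3, 5, 6, 7}  B2 = {2, 3, 5, 6, 7}  B3 = {2, 3, 4, 5, 7}  B4 = {3, 5, 6, 7, 8}
Tree: B1–B2, B2–B3, B2–B4
Each bag holds 5 vertices, so the decomposition has width 4, which upper-bounds the treewidth. On the other hand G contains the 5-clique {2, 3, 4, 5, 7}. A clique must lie in a single bag of any decomposition, so no decomposition can have width below 4. The upper and lower bounds meet at 4, so that is the treewidth.

4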